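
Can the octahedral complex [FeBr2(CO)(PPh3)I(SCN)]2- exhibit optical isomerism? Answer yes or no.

yes

In an octahedral complex each vertex has one trans partner and four cis neighbours.
Systematic enumeration (placing each ligand type in turn and discarding arrangements equivalent by rotation or reflection) gives 9 geometric isomers.
Of these, 6 lack any improper symmetry element and so occur as enantiomeric pairs, giving 9 + 6 = 15 stereoisomers in total.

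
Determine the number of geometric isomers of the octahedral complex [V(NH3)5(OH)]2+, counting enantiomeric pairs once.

In an octahedral complex each vertex has one trans partner and four cis neighbours.
Only one geometric arrangement is possible.

1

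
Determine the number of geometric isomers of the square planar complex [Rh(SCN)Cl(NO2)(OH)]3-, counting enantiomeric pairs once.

3

A square has two trans pairs of vertices; adjacent vertices are cis.
The distinct arrangements are (3 in all): (Cl/OH trans, NO2/SCN trans); (Cl/SCN trans, NO2/OH trans); (Cl/NO2 trans, OH/SCN trans).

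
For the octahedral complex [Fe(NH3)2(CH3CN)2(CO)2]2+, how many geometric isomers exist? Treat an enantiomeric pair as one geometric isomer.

An octahedron has six vertices in three trans pairs; every non-trans pair is cis.
There are 5 geometric isomers: NH3 trans, CH3CN trans, CO trans; NH3 cis, CH3CN trans, CO cis; NH3 trans, CH3CN cis, CO cis; NH3 cis, CH3CN cis, CO cis (chiral); NH3 cis, CH3CN cis, CO trans.

5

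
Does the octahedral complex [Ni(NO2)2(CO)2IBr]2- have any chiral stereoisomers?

yes

The six octahedral sites form three mutually perpendicular trans pairs.
Systematic placement gives 6 geometric isomers: NO2 trans, CO cis; NO2 cis, CO cis (3 arrangements, 2 chiral); NO2 trans, CO trans; NO2 cis, CO trans.
Of these, 2 lack any improper symmetry element and so occur as enantiomeric pairs, giving 6 + 2 = 8 stereoisomers in total.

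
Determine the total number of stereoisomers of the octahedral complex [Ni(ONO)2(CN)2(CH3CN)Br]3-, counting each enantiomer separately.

8

An octahedron has six vertices in three trans pairs; every non-trans pair is cis.
There are 6 geometric isomers: ONO trans, CN trans; ONO cis, CN cis (3 arrangements, 2 chiral); ONO trans, CN cis; ONO cis, CN trans.
Of these, 2 lack any improper symmetry element and so occur as enantiomeric pairs, giving 6 + 2 = 8 stereoisomers in total.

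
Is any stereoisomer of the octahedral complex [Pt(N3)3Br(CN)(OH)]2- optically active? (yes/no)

yes

An octahedron has six vertices in three trans pairs; every non-trans pair is cis.
There are 4 geometric isomers: N3 mer (3 arrangements); N3 fac (chiral).
One of these lacks any improper symmetry element and so occurs as an enantiomeric pair, giving 4 + 1 = 5 stereoisomers in total.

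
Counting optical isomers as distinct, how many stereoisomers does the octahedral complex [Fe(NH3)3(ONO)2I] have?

3

An octahedron has six vertices in three trans pairs; every non-trans pair is cis.
The distinct arrangements are (3 in all): NH3 mer, ONO trans; NH3 fac, ONO cis; NH3 mer, ONO cis.
Each arrangement has an internal mirror plane or centre of symmetry, so none is chiral.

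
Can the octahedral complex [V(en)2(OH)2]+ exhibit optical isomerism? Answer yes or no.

yes

Each en is bidentate and must span two cis positions.
Working through the distinct placements yields 2 geometric isomers: OH trans; OH cis (chiral).
One of these lacks any improper symmetry element and so occurs as an enantiomeric pair, giving 2 + 1 = 3 stereoisomers in total.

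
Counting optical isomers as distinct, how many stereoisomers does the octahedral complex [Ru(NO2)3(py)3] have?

2

In an octahedral complex each vertex has one trans partner and four cis neighbours.
The distinct arrangements are (2 in all): NO2 mer; NO2 fac.
Each arrangement has an internal mirror plane or centre of symmetry, so none is chiral.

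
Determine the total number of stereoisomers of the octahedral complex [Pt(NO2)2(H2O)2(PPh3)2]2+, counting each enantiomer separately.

Systematic placement gives 5 geometric isomers: NO2 trans, H2O trans, PPh3 trans; NO2 cis, H2O trans, PPh3 cis; NO2 cis, H2O cis, PPh3 trans; NO2 cis, H2O cis, PPh3 cis (chiral); NO2 trans, H2O cis, PPh3 cis.
One of these lacks any improper symmetry element and so occurs as an enantiomeric pair, giving 5 + 1 = 6 stereoisomers in total.

6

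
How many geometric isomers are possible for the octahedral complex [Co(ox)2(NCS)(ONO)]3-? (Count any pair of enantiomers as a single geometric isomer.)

In an octahedral complex each vertex has one trans partner and four cis neighbours.
Each ox is bidentate and must span two cis positions.
Systematic placement gives 2 geometric isomers: NCS and ONO mutually trans; NCS and ONO mutually cis (chiral).

2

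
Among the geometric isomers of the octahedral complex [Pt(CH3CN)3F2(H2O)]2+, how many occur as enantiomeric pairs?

0

The six octahedral sites form three mutually perpendicular trans pairs.
There are 3 geometric isomers: CH3CN mer, F cis; CH3CN mer, F trans; CH3CN fac, F cis.
Each arrangement has an internal mirror plane or centre of symmetry, so none is chiral.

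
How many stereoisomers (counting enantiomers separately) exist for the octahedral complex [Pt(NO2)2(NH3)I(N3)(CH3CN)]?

An octahedron has six vertices in three trans pairs; every non-trans pair is cis.
Exhaustive case analysis gives 9 geometric isomers.
Of these, 6 lack any improper symmetry element and so occur as enantiomeric pairs, giving 9 + 6 = 15 stereoisomers in total.

15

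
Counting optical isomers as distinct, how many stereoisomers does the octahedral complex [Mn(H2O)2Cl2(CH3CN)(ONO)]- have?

8

There are 6 geometric isomers: H2O cis, Cl cis (3 arrangements, 2 chiral); H2O trans, Cl cis; H2O cis, Cl trans; H2O trans, Cl trans.
Of these, 2 lack any improper symmetry element and so occur as enantiomeric pairs, giving 6 + 2 = 8 stereoisomers in total.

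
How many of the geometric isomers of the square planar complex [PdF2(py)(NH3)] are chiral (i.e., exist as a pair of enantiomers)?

0

In a square planar complex each vertex has one trans partner and two cis neighbours.
Systematic placement gives 2 geometric isomers: F cis; F trans.
Each arrangement has an internal mirror plane or centre of symmetry, so none is chiral.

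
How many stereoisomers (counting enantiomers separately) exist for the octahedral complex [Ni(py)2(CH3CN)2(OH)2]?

6

In an octahedral complex each vertex has one trans partner and four cis neighbours.
Systematic placement gives 5 geometric isomers: py trans, CH3CN trans, OH trans; py cis, CH3CN trans, OH cis; py trans, CH3CN cis, OH cis; py cis, CH3CN cis, OH cis (chiral); py cis, CH3CN cis, OH trans.
One of these lacks any improper symmetry element and so occurs as an enantiomeric pair, giving 5 + 1 = 6 stereoisomers in total.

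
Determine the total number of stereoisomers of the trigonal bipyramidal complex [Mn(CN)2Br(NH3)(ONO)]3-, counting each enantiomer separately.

In a trigonal bipyramid the two axial positions differ from the three equatorial ones.
Placing the ligands in turn and identifying arrangements related by rotation or reflection leaves 7 distinct geometric isomers.
Of these, 3 lack any improper symmetry element and so occur as enantiomeric pairs, giving 7 + 3 = 10 stereoisomers in total.

10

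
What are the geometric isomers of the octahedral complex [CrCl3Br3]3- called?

An octahedron has six vertices in three trans pairs; every non-trans pair is cis.
Systematic placement gives 2 geometric isomers: Cl mer; Cl fac.

fac and mer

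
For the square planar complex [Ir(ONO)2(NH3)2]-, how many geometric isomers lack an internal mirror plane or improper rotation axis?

0

A square has two trans pairs of vertices; adjacent vertices are cis.
Working through the distinct placements yields 2 geometric isomers: ONO cis; ONO trans.
Each arrangement has an internal mirror plane or centre of symmetry, so none is chiral.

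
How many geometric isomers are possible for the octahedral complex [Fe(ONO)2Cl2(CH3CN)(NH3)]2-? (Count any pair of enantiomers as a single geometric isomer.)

6

The distinct arrangements are (6 in all): ONO trans, Cl cis; ONO cis, Cl cis (3 arrangements, 2 chiral); ONO trans, Cl trans; ONO cis, Cl trans.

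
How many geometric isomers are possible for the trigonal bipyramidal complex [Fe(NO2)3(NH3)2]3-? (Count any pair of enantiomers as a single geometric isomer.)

In a trigonal bipyramid the two axial positions differ from the three equatorial ones.
Working through the distinct placements yields 3 geometric isomers: NH3 both axial; NH3 one axial, one equatorial; NH3 both equatorial.

3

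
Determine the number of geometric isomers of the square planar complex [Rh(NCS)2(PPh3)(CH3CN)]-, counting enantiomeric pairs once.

2

In a square planar complex each vertex has one trans partner and two cis neighbours.
Working through the distinct placements yields 2 geometric isomers: NCS cis; NCS trans.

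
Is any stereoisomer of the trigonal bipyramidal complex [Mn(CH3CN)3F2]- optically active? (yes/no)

no

A trigonal bipyramid has two axial and three equatorial sites, which are chemically inequivalent.
The distinct arrangements are (3 in all): F both equatorial; F one axial, one equatorial; F both axial.
Each arrangement has an internal mirror plane or centre of symmetry, so none is chiral.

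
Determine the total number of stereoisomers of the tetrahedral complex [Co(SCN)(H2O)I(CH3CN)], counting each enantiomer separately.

2

In a tetrahedral complex all four positions are equivalent and every pair of ligands is adjacent — there is no cis/trans distinction.
Only one geometric arrangement is possible; it has no improper symmetry element, so it exists as a pair of enantiomers (2 stereoisomers).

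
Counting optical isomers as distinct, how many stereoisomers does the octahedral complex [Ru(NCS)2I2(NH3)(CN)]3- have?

The distinct arrangements are (6 in all): NCS cis, I cis (3 arrangements, 2 chiral); NCS trans, I cis; NCS cis, I trans; NCS trans, I trans.
Of these, 2 lack any improper symmetry element and so occur as enantiomeric pairs, giving 6 + 2 = 8 stereoisomers in total.

8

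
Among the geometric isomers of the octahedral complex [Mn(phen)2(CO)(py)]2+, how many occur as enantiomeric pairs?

1

Each phen is bidentate and must span two cis positions.
Systematic placement gives 2 geometric isomers: CO and py mutually cis (chiral); CO and py mutually trans.
One of these lacks any improper symmetry element and so occurs as an enantiomeric pair, giving 2 + 1 = 3 stereoisomers in total.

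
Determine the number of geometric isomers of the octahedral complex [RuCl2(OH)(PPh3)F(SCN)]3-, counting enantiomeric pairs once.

The six octahedral sites form three mutually perpendicular trans pairs.
Systematic enumeration (placing each ligand type in turn and discarding arrangements equivalent by rotation or reflection) gives 9 geometric isomers.

9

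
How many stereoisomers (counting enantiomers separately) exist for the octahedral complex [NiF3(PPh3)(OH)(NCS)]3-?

The six octahedral sites form three mutually perpendicular trans pairs.
Systematic placement gives 4 geometric isomers: F mer (3 arrangements); F fac (chiral).
One of these lacks any improper symmetry element and so occurs as an enantiomeric pair, giving 4 + 1 = 5 stereoisomers in total.

5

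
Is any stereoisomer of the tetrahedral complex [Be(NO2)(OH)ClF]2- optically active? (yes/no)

yes

All four vertices of a tetrahedron are equivalent and mutually adjacent, so cis/trans isomerism cannot arise.
Only one geometric arrangement is possible; it has no improper symmetry element, so it exists as a pair of enantiomers (2 stereoisomers).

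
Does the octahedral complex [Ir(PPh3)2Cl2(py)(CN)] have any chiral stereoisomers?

yes

The distinct arrangements are (6 in all): PPh3 cis, Cl cis (3 arrangements, 2 chiral); PPh3 trans, Cl cis; PPh3 cis, Cl trans; PPh3 trans, Cl trans.
Of these, 2 lack any improper symmetry element and so occur as enantiomeric pairs, giving 6 + 2 = 8 stereoisomers in total.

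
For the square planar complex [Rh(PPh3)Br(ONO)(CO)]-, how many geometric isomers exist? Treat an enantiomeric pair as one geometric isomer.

A square has two trans pairs of vertices; adjacent vertices are cis.
There are 3 geometric isomers: (Br/ONO trans, CO/PPh3 trans); (Br/PPh3 trans, CO/ONO trans); (Br/CO trans, ONO/PPh3 trans).

3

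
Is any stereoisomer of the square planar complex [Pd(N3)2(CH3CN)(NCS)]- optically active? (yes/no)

no

A square has two trans pairs of vertices; adjacent vertices are cis.
Systematic placement gives 2 geometric isomers: N3 cis; N3 trans.
Each arrangement has an internal mirror plane or centre of symmetry, so none is chiral.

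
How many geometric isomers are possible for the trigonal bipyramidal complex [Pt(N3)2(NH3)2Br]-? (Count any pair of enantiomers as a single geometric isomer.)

A trigonal bipyramid has two axial and three equatorial sites, which are chemically inequivalent.
Systematic enumeration (placing each ligand type in turn and discarding arrangements equivalent by rotation or reflection) gives 5 geometric isomers.

5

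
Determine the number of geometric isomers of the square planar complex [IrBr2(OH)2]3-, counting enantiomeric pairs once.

2

A square has two trans pairs of vertices; adjacent vertices are cis.
Working through the distinct placements yields 2 geometric isomers: Br cis; Br trans.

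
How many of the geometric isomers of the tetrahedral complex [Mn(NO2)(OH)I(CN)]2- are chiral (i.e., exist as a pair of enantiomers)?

In a tetrahedral complex all four positions are equivalent and every pair of ligands is adjacent — there is no cis/trans distinction.
Only one geometric arrangement is possible; it has no improper symmetry element, so it exists as a pair of enantiomers (2 stereoisomers).

1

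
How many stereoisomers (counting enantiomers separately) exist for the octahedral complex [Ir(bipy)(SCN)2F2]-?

An octahedron has six vertices in three trans pairs; every non-trans pair is cis.
Each bipy is bidentate and must span two cis positions.
There are 3 geometric isomers: SCN cis, F trans; SCN cis, F cis (chiral); SCN trans, F cis.
One of these lacks any improper symmetry element and so occurs as an enantiomeric pair, giving 3 + 1 = 4 stereoisomers in total.

4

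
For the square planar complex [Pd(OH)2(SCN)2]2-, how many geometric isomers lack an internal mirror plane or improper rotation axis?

A square has two trans pairs of vertices; adjacent vertices are cis.
There are 2 geometric isomers: OH cis; OH trans.
Each arrangement has an internal mirror plane or centre of symmetry, so none is chiral.

0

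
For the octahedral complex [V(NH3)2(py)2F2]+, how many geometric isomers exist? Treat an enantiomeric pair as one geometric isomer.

5

An octahedron has six vertices in three trans pairs; every non-trans pair is cis.
Systematic placement gives 5 geometric isomers: NH3 trans, py trans, F trans; NH3 cis, py cis, F trans; NH3 cis, py trans, F cis; NH3 cis, py cis, F cis (chiral); NH3 trans, py cis, F cis.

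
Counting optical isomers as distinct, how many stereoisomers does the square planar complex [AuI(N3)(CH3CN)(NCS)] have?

In a square planar complex each vertex has one trans partner and two cis neighbours.
There are 3 geometric isomers: (CH3CN/N3 trans, I/NCS trans); (CH3CN/NCS trans, I/N3 trans); (CH3CN/I trans, N3/NCS trans).
Each arrangement has an internal mirror plane or centre of symmetry, so none is chiral.

3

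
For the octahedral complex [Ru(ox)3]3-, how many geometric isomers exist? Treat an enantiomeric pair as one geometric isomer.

1

Each ox is bidentate and must span two cis positions.
Only one geometric arrangement is possible; it has no improper symmetry element, so it exists as a pair of enantiomers (2 stereoisomers).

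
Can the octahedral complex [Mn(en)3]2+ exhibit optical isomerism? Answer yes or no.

yes

In an octahedral complex each vertex has one trans partner and four cis neighbours.
Each en is bidentate and must span two cis positions.
Only one geometric arrangement is possible; it has no improper symmetry element, so it exists as a pair of enantiomers (2 stereoisomers).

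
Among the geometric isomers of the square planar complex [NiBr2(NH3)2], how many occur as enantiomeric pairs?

A square has two trans pairs of vertices; adjacent vertices are cis.
Working through the distinct placements yields 2 geometric isomers: Br cis; Br trans.
Each arrangement has an internal mirror plane or centre of symmetry, so none is chiral.

0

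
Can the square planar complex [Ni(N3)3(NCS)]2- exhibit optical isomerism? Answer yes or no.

Only one geometric arrangement is possible.

no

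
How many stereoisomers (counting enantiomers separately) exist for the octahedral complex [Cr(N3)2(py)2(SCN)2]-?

The six octahedral sites form three mutually perpendicular trans pairs.
Working through the distinct placements yields 5 geometric isomers: N3 trans, py trans, SCN trans; N3 trans, py cis, SCN cis; N3 cis, py trans, SCN cis; N3 cis, py cis, SCN cis (chiral); N3 cis, py cis, SCN trans.
One of these lacks any improper symmetry element and so occurs as an enantiomeric pair, giving 5 + 1 = 6 stereoisomers in total.

6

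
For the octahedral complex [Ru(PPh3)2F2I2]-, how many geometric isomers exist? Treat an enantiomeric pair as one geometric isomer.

5

An octahedron has six vertices in three trans pairs; every non-trans pair is cis.
The distinct arrangements are (5 in all): PPh3 trans, F trans, I trans; PPh3 cis, F trans, I cis; PPh3 trans, F cis, I cis; PPh3 cis, F cis, I cis (chiral); PPh3 cis, F cis, I trans.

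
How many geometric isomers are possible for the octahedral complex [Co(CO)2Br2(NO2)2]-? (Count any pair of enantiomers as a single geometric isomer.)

5

An octahedron has six vertices in three trans pairs; every non-trans pair is cis.
Working through the distinct placements yields 5 geometric isomers: CO trans, Br trans, NO2 trans; CO cis, Br trans, NO2 cis; CO cis, Br cis, NO2 trans; CO cis, Br cis, NO2 cis (chiral); CO trans, Br cis, NO2 cis.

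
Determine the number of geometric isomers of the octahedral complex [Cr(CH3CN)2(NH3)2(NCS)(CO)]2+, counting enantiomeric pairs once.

6

An octahedron has six vertices in three trans pairs; every non-trans pair is cis.
Systematic placement gives 6 geometric isomers: CH3CN trans, NH3 trans; CH3CN trans, NH3 cis; CH3CN cis, NH3 trans; CH3CN cis, NH3 cis (3 arrangements, 2 chiral).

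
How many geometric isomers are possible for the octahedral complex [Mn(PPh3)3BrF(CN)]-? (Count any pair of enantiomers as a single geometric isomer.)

4

Systematic placement gives 4 geometric isomers: PPh3 mer (3 arrangements); PPh3 fac (chiral).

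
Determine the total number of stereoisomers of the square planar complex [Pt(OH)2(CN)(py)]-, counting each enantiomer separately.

2

A square has two trans pairs of vertices; adjacent vertices are cis.
Working through the distinct placements yields 2 geometric isomers: OH cis; OH trans.
Each arrangement has an internal mirror plane or centre of symmetry, so none is chiral.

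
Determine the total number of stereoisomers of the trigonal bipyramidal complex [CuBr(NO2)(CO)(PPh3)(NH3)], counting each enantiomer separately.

20

Systematic enumeration (placing each ligand type in turn and discarding arrangements equivalent by rotation or reflection) gives 10 geometric isomers.
Of these, 10 lack any improper symmetry element and so occur as enantiomeric pairs, giving 10 + 10 = 20 stereoisomers in total.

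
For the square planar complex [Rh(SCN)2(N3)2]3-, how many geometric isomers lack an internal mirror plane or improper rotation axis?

0

Systematic placement gives 2 geometric isomers: SCN cis; SCN trans.
Each arrangement has an internal mirror plane or centre of symmetry, so none is chiral.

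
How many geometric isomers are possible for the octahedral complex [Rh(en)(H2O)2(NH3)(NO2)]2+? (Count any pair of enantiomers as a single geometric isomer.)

Each en is bidentate and must span two cis positions.
The distinct arrangements are (4 in all): H2O trans; H2O cis (3 arrangements, 2 chiral).

4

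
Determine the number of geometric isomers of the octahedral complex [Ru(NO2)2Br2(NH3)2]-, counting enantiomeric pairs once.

There are 5 geometric isomers: NO2 trans, Br trans, NH3 trans; NO2 cis, Br trans, NH3 cis; NO2 trans, Br cis, NH3 cis; NO2 cis, Br cis, NH3 cis (chiral); NO2 cis, Br cis, NH3 trans.

5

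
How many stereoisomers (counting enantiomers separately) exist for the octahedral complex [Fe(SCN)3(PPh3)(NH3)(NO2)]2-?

5

In an octahedral complex each vertex has one trans partner and four cis neighbours.
There are 4 geometric isomers: SCN mer (3 arrangements); SCN fac (chiral).
One of these lacks any improper symmetry element and so occurs as an enantiomeric pair, giving 4 + 1 = 5 stereoisomers in total.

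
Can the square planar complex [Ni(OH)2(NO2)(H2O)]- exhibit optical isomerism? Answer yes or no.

no

In a square planar complex each vertex has one trans partner and two cis neighbours.
Systematic placement gives 2 geometric isomers: OH cis; OH trans.
Each arrangement has an internal mirror plane or centre of symmetry, so none is chiral.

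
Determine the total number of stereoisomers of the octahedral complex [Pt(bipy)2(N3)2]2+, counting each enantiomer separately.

An octahedron has six vertices in three trans pairs; every non-trans pair is cis.
Each bipy is bidentate and must span two cis positions.
Systematic placement gives 2 geometric isomers: N3 trans; N3 cis (chiral).
One of these lacks any improper symmetry element and so occurs as an enantiomeric pair, giving 2 + 1 = 3 stereoisomers in total.

3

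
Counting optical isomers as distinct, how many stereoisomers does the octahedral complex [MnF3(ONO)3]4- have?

In an octahedral complex each vertex has one trans partner and four cis neighbours.
The distinct arrangements are (2 in all): F mer; F fac.
Each arrangement has an internal mirror plane or centre of symmetry, so none is chiral.

2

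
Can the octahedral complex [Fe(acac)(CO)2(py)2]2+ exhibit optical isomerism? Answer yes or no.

In an octahedral complex each vertex has one trans partner and four cis neighbours.
Each acac is bidentate and must span two cis positions.
The distinct arrangements are (3 in all): CO trans, py cis; CO cis, py trans; CO cis, py cis (chiral).
One of these lacks any improper symmetry element and so occurs as an enantiomeric pair, giving 3 + 1 = 4 stereoisomers in total.

yes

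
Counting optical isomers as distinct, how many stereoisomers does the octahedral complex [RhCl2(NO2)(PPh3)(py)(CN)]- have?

Placing the ligands in turn and identifying arrangements related by rotation or reflection leaves 9 distinct geometric isomers.
Of these, 6 lack any improper symmetry element and so occur as enantiomeric pairs, giving 9 + 6 = 15 stereoisomers in total.

15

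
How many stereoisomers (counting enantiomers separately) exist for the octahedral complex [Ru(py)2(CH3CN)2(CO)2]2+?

6

An octahedron has six vertices in three trans pairs; every non-trans pair is cis.
Systematic placement gives 5 geometric isomers: py trans, CH3CN trans, CO trans; py cis, CH3CN trans, CO cis; py trans, CH3CN cis, CO cis; py cis, CH3CN cis, CO cis (chiral); py cis, CH3CN cis, CO trans.
One of these lacks any improper symmetry element and so occurs as an enantiomeric pair, giving 5 + 1 = 6 stereoisomers in total.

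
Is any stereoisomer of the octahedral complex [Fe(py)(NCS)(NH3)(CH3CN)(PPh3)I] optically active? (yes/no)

yes

An octahedron has six vertices in three trans pairs; every non-trans pair is cis.
Systematic enumeration (placing each ligand type in turn and discarding arrangements equivalent by rotation or reflection) gives 15 geometric isomers.
Of these, 15 lack any improper symmetry element and so occur as enantiomeric pairs, giving 15 + 15 = 30 stereoisomers in total.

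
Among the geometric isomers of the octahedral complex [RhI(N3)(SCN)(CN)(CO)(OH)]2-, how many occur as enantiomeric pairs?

15

An octahedron has six vertices in three trans pairs; every non-trans pair is cis.
Placing the ligands in turn and identifying arrangements related by rotation or reflection leaves 15 distinct geometric isomers.
Of these, 15 lack any improper symmetry element and so occur as enantiomeric pairs, giving 15 + 15 = 30 stereoisomers in total.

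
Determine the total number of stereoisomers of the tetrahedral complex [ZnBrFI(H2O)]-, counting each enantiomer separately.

All four vertices of a tetrahedron are equivalent and mutually adjacent, so cis/trans isomerism cannot arise.
Only one geometric arrangement is possible; it has no improper symmetry element, so it exists as a pair of enantiomers (2 stereoisomers).

2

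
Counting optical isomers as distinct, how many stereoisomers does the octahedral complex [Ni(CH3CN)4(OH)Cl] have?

In an octahedral complex each vertex has one trans partner and four cis neighbours.
The distinct arrangements are (2 in all): OH and Cl mutually trans; OH and Cl mutually cis.
Each arrangement has an internal mirror plane or centre of symmetry, so none is chiral.

2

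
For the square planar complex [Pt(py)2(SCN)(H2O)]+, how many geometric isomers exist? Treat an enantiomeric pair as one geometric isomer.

A square has two trans pairs of vertices; adjacent vertices are cis.
Systematic placement gives 2 geometric isomers: py cis; py trans.

2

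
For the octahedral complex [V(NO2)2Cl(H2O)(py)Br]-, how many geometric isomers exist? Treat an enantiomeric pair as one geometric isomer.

9

Systematic enumeration (placing each ligand type in turn and discarding arrangements equivalent by rotation or reflection) gives 9 geometric isomers.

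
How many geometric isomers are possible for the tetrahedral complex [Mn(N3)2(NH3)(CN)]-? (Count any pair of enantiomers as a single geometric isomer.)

1

Only one geometric arrangement is possible.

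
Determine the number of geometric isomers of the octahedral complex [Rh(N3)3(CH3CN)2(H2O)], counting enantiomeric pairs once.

In an octahedral complex each vertex has one trans partner and four cis neighbours.
Working through the distinct placements yields 3 geometric isomers: N3 mer, CH3CN trans; N3 mer, CH3CN cis; N3 fac, CH3CN cis.

3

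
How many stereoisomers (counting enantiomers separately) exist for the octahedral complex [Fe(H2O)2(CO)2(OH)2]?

6

The six octahedral sites form three mutually perpendicular trans pairs.
Systematic placement gives 5 geometric isomers: H2O trans, CO trans, OH trans; H2O cis, CO trans, OH cis; H2O cis, CO cis, OH trans; H2O cis, CO cis, OH cis (chiral); H2O trans, CO cis, OH cis.
One of these lacks any improper symmetry element and so occurs as an enantiomeric pair, giving 5 + 1 = 6 stereoisomers in total.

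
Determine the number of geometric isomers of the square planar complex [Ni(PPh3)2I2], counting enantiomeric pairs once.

Systematic placement gives 2 geometric isomers: PPh3 cis; PPh3 trans.

2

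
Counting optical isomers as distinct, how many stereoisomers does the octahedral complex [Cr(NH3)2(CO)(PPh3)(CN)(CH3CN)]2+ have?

An octahedron has six vertices in three trans pairs; every non-trans pair is cis.
Placing the ligands in turn and identifying arrangements related by rotation or reflection leaves 9 distinct geometric isomers.
Of these, 6 lack any improper symmetry element and so occur as enantiomeric pairs, giving 9 + 6 = 15 stereoisomers in total.

15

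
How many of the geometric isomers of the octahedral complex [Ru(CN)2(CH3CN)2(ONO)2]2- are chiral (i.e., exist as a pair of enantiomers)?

In an octahedral complex each vertex has one trans partner and four cis neighbours.
There are 5 geometric isomers: CN trans, CH3CN trans, ONO trans; CN cis, CH3CN trans, ONO cis; CN cis, CH3CN cis, ONO trans; CN cis, CH3CN cis, ONO cis (chiral); CN trans, CH3CN cis, ONO cis.
One of these lacks any improper symmetry element and so occurs as an enantiomeric pair, giving 5 + 1 = 6 stereoisomers in total.

1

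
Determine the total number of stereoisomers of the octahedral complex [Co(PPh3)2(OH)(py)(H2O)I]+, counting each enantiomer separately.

In an octahedral complex each vertex has one trans partner and four cis neighbours.
Placing the ligands in turn and identifying arrangements related by rotation or reflection leaves 9 distinct geometric isomers.
Of these, 6 lack any improper symmetry element and so occur as enantiomeric pairs, giving 9 + 6 = 15 stereoisomers in total.

15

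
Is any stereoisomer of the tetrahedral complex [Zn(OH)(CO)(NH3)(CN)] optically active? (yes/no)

In a tetrahedral complex all four positions are equivalent and every pair of ligands is adjacent — there is no cis/trans distinction.
Only one geometric arrangement is possible; it has no improper symmetry element, so it exists as a pair of enantiomers (2 stereoisomers).

yes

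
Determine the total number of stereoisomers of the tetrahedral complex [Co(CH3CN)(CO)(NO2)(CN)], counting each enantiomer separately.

2

Only one geometric arrangement is possible; it has no improper symmetry element, so it exists as a pair of enantiomers (2 stereoisomers).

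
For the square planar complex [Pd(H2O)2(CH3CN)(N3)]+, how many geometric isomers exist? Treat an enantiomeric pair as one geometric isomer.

In a square planar complex each vertex has one trans partner and two cis neighbours.
The distinct arrangements are (2 in all): H2O cis; H2O trans.

2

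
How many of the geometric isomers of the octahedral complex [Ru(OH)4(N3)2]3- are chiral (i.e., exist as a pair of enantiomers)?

0

In an octahedral complex each vertex has one trans partner and four cis neighbours.
The distinct arrangements are (2 in all): N3 trans; N3 cis.
Each arrangement has an internal mirror plane or centre of symmetry, so none is chiral.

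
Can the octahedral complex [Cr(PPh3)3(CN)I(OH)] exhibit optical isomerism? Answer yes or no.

In an octahedral complex each vertex has one trans partner and four cis neighbours.
The distinct arrangements are (4 in all): PPh3 mer (3 arrangements); PPh3 fac (chiral).
One of these lacks any improper symmetry element and so occurs as an enantiomeric pair, giving 4 + 1 = 5 stereoisomers in total.

yes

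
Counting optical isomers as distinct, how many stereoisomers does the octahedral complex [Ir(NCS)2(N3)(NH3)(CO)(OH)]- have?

15

Exhaustive case analysis gives 9 geometric isomers.
Of these, 6 lack any improper symmetry element and so occur as enantiomeric pairs, giving 9 + 6 = 15 stereoisomers in total.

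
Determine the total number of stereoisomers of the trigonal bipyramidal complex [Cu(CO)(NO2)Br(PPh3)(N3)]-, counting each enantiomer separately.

20

Exhaustive case analysis gives 10 geometric isomers.
Of these, 10 lack any improper symmetry element and so occur as enantiomeric pairs, giving 10 + 10 = 20 stereoisomers in total.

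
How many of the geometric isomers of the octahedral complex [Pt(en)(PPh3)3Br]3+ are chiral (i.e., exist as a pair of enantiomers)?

0

The six octahedral sites form three mutually perpendicular trans pairs.
Each en is bidentate and must span two cis positions.
There are 2 geometric isomers: PPh3 fac; PPh3 mer.
Each arrangement has an internal mirror plane or centre of symmetry, so none is chiral.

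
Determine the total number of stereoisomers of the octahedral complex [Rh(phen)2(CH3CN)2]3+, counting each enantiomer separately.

In an octahedral complex each vertex has one trans partner and four cis neighbours.
Each phen is bidentate and must span two cis positions.
The distinct arrangements are (2 in all): CH3CN trans; CH3CN cis (chiral).
One of these lacks any improper symmetry element and so occurs as an enantiomeric pair, giving 2 + 1 = 3 stereoisomers in total.

3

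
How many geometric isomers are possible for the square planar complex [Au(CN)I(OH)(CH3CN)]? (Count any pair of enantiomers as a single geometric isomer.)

A square has two trans pairs of vertices; adjacent vertices are cis.
There are 3 geometric isomers: (CH3CN/I trans, CN/OH trans); (CH3CN/OH trans, CN/I trans); (CH3CN/CN trans, I/OH trans).

3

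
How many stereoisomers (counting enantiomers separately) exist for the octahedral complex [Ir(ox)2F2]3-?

3

In an octahedral complex each vertex has one trans partner and four cis neighbours.
Each ox is bidentate and must span two cis positions.
The distinct arrangements are (2 in all): F trans; F cis (chiral).
One of these lacks any improper symmetry element and so occurs as an enantiomeric pair, giving 2 + 1 = 3 stereoisomers in total.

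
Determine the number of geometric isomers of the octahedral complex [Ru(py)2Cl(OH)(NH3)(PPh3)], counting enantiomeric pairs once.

In an octahedral complex each vertex has one trans partner and four cis neighbours.
Systematic enumeration (placing each ligand type in turn and discarding arrangements equivalent by rotation or reflection) gives 9 geometric isomers.

9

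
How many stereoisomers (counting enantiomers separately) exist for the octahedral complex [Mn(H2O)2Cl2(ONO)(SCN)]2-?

8

In an octahedral complex each vertex has one trans partner and four cis neighbours.
Systematic placement gives 6 geometric isomers: H2O trans, Cl trans; H2O cis, Cl trans; H2O cis, Cl cis (3 arrangements, 2 chiral); H2O trans, Cl cis.
Of these, 2 lack any improper symmetry element and so occur as enantiomeric pairs, giving 6 + 2 = 8 stereoisomers in total.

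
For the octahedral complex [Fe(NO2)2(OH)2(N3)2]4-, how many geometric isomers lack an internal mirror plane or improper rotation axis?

1

In an octahedral complex each vertex has one trans partner and four cis neighbours.
The distinct arrangements are (5 in all): NO2 trans, OH trans, N3 trans; NO2 cis, OH cis, N3 trans; NO2 cis, OH trans, N3 cis; NO2 cis, OH cis, N3 cis (chiral); NO2 trans, OH cis, N3 cis.
One of these lacks any improper symmetry element and so occurs as an enantiomeric pair, giving 5 + 1 = 6 stereoisomers in total.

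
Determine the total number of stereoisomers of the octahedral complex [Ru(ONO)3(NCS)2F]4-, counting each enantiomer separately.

The six octahedral sites form three mutually perpendicular trans pairs.
Working through the distinct placements yields 3 geometric isomers: ONO mer, NCS cis; ONO mer, NCS trans; ONO fac, NCS cis.
Each arrangement has an internal mirror plane or centre of symmetry, so none is chiral.

3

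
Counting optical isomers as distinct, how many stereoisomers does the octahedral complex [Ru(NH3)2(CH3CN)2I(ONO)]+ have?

The six octahedral sites form three mutually perpendicular trans pairs.
Working through the distinct placements yields 6 geometric isomers: NH3 cis, CH3CN trans; NH3 trans, CH3CN trans; NH3 cis, CH3CN cis (3 arrangements, 2 chiral); NH3 trans, CH3CN cis.
Of these, 2 lack any improper symmetry element and so occur as enantiomeric pairs, giving 6 + 2 = 8 stereoisomers in total.

8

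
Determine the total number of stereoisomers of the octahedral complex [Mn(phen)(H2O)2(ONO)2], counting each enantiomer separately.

The six octahedral sites form three mutually perpendicular trans pairs.
Each phen is bidentate and must span two cis positions.
Systematic placement gives 3 geometric isomers: H2O trans, ONO cis; H2O cis, ONO cis (chiral); H2O cis, ONO trans.
One of these lacks any improper symmetry element and so occurs as an enantiomeric pair, giving 3 + 1 = 4 stereoisomers in total.

4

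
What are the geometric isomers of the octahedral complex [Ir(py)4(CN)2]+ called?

In an octahedral complex each vertex has one trans partner and four cis neighbours.
The distinct arrangements are (2 in all): CN trans; CN cis.

cis and trans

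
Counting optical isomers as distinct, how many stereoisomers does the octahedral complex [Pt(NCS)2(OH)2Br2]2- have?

The six octahedral sites form three mutually perpendicular trans pairs.
The distinct arrangements are (5 in all): NCS trans, OH trans, Br trans; NCS cis, OH cis, Br trans; NCS cis, OH trans, Br cis; NCS cis, OH cis, Br cis (chiral); NCS trans, OH cis, Br cis.
One of these lacks any improper symmetry element and so occurs as an enantiomeric pair, giving 5 + 1 = 6 stereoisomers in total.

6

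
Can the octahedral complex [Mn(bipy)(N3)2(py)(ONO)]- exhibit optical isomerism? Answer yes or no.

yes

An octahedron has six vertices in three trans pairs; every non-trans pair is cis.
Each bipy is bidentate and must span two cis positions.
Working through the distinct placements yields 4 geometric isomers: N3 trans; N3 cis (3 arrangements, 2 chiral).
Of these, 2 lack any improper symmetry element and so occur as enantiomeric pairs, giving 4 + 2 = 6 stereoisomers in total.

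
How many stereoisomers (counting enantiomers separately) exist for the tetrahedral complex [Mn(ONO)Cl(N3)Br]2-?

In a tetrahedral complex all four positions are equivalent and every pair of ligands is adjacent — there is no cis/trans distinction.
Only one geometric arrangement is possible; it has no improper symmetry element, so it exists as a pair of enantiomers (2 stereoisomers).

2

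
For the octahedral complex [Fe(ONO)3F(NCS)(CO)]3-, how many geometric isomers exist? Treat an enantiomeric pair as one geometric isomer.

Systematic placement gives 4 geometric isomers: ONO mer (3 arrangements); ONO fac (chiral).

4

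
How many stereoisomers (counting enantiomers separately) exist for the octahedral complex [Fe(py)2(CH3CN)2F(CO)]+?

8

An octahedron has six vertices in three trans pairs; every non-trans pair is cis.
Working through the distinct placements yields 6 geometric isomers: py trans, CH3CN trans; py cis, CH3CN trans; py trans, CH3CN cis; py cis, CH3CN cis (3 arrangements, 2 chiral).
Of these, 2 lack any improper symmetry element and so occur as enantiomeric pairs, giving 6 + 2 = 8 stereoisomers in total.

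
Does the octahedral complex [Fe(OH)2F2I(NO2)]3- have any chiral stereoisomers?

yes

In an octahedral complex each vertex has one trans partner and four cis neighbours.
The distinct arrangements are (6 in all): OH trans, F trans; OH cis, F trans; OH trans, F cis; OH cis, F cis (3 arrangements, 2 chiral).
Of these, 2 lack any improper symmetry element and so occur as enantiomeric pairs, giving 6 + 2 = 8 stereoisomers in total.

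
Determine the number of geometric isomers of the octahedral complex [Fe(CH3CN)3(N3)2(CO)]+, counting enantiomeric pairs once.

There are 3 geometric isomers: CH3CN mer, N3 trans; CH3CN mer, N3 cis; CH3CN fac, N3 cis.

3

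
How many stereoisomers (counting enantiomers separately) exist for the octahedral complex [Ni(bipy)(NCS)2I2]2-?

4

In an octahedral complex each vertex has one trans partner and four cis neighbours.
Each bipy is bidentate and must span two cis positions.
The distinct arrangements are (3 in all): NCS cis, I trans; NCS cis, I cis (chiral); NCS trans, I cis.
One of these lacks any improper symmetry element and so occurs as an enantiomeric pair, giving 3 + 1 = 4 stereoisomers in total.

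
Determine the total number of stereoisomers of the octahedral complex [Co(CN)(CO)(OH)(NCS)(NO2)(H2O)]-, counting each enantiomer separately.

An octahedron has six vertices in three trans pairs; every non-trans pair is cis.
Placing the ligands in turn and identifying arrangements related by rotation or reflection leaves 15 distinct geometric isomers.
Of these, 15 lack any improper symmetry element and so occur as enantiomeric pairs, giving 15 + 15 = 30 stereoisomers in total.

30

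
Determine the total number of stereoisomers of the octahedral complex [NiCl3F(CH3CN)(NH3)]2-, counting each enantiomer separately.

In an octahedral complex each vertex has one trans partner and four cis neighbours.
The distinct arrangements are (4 in all): Cl mer (3 arrangements); Cl fac (chiral).
One of these lacks any improper symmetry element and so occurs as an enantiomeric pair, giving 4 + 1 = 5 stereoisomers in total.

5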